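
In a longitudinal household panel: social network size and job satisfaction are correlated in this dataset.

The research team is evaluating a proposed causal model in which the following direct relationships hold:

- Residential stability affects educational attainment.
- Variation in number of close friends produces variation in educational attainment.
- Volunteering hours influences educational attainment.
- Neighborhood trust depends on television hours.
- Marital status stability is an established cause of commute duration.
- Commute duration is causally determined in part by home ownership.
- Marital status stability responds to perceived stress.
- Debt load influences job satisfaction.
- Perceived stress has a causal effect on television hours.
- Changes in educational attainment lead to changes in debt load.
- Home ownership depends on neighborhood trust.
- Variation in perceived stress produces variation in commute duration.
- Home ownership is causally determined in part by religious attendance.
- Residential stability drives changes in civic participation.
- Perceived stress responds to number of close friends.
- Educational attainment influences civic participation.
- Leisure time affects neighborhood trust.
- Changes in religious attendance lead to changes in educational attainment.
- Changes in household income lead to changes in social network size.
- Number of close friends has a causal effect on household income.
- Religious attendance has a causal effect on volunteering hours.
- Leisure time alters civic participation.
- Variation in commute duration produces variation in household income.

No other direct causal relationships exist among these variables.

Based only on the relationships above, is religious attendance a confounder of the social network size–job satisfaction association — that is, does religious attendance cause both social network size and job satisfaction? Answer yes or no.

Religious attendance has a causal path to social network size (religious attendance → home ownership → commute duration → household income → social network size) and to job satisfaction (religious attendance → educational attainment → debt load → job satisfaction), so it is a common cause of both — a confounder.

yes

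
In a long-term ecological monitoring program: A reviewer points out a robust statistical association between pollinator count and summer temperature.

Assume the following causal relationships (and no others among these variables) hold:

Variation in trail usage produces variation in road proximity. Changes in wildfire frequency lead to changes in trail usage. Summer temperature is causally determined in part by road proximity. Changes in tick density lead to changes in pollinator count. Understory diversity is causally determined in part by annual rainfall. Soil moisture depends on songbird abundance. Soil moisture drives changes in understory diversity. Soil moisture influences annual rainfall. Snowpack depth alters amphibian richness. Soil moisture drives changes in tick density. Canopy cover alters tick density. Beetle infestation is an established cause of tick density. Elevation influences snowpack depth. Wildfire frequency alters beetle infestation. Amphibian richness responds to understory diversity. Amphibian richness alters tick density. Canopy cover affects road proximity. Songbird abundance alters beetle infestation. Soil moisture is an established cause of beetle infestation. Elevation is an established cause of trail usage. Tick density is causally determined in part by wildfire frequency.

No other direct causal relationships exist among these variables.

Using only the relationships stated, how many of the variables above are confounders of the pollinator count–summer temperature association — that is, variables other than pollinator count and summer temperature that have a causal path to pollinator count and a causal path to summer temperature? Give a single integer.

The common causes are: canopy cover (to pollinator count via canopy cover → tick density → pollinator count; to summer temperature via canopy cover → road proximity → summer temperature); elevation (to pollinator count via elevation → snowpack depth → amphibian richness → tick density → pollinator count; to summer temperature via elevation → trail usage → road proximity → summer temperature); wildfire frequency (to pollinator count via wildfire frequency → tick density → pollinator count; to summer temperature via wildfire frequency → trail usage → road proximity → summer temperature).
Every other variable lacks a causal path to at least one of pollinator count and summer temperature.

3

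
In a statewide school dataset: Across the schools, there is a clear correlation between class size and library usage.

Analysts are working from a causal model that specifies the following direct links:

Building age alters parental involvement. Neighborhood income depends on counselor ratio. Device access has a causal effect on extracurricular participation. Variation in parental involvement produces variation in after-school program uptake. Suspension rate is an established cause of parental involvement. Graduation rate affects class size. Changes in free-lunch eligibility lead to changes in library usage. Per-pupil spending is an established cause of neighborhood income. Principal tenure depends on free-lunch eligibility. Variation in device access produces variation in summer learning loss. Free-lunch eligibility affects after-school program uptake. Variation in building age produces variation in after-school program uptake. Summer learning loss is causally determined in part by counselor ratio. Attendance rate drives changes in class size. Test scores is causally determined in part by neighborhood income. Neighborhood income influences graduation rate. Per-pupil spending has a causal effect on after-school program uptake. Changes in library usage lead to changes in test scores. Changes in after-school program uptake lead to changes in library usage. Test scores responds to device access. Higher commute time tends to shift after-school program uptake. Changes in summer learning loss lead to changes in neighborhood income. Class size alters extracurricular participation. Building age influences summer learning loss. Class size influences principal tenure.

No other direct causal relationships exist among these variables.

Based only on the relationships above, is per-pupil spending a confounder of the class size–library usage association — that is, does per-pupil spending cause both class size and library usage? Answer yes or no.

yes

Per-pupil spending has a causal path to class size (per-pupil spending → neighborhood income → graduation rate → class size) and to library usage (per-pupil spending → after-school program uptake → library usage), so it is a common cause of both — a confounder.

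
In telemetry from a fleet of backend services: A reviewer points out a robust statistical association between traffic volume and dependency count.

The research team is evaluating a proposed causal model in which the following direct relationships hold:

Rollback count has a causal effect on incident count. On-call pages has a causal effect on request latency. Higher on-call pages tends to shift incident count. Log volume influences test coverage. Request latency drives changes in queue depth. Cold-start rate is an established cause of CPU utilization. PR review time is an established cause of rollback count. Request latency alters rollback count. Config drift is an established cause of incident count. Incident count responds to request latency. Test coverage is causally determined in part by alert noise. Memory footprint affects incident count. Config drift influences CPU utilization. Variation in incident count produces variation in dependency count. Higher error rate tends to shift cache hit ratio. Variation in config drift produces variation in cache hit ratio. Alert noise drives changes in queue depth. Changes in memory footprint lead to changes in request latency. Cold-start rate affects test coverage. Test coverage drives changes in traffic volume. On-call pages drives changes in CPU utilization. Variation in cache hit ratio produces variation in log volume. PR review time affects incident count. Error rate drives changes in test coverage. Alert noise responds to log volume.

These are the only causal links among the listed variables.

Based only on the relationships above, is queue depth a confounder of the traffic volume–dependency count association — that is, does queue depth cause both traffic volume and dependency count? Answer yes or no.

Queue depth has no stated causal path to either traffic volume or dependency count. A confounder must cause both variables, so queue depth does not qualify.

no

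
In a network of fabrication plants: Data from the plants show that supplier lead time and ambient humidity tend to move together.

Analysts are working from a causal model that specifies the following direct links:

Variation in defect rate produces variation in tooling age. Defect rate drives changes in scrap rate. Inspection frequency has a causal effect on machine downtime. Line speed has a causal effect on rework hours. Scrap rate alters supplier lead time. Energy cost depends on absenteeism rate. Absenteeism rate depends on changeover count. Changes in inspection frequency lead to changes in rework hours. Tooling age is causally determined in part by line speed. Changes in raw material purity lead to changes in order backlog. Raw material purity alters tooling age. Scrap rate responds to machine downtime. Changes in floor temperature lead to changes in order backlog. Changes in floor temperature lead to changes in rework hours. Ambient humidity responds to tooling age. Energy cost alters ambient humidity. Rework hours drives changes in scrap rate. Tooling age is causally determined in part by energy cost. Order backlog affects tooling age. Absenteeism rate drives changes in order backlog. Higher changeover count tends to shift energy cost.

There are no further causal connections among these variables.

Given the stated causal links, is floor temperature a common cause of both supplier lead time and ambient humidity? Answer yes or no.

Floor temperature has a causal path to supplier lead time (floor temperature → rework hours → scrap rate → supplier lead time) and to ambient humidity (floor temperature → order backlog → tooling age → ambient humidity), so it is a common cause of both — a confounder.

yes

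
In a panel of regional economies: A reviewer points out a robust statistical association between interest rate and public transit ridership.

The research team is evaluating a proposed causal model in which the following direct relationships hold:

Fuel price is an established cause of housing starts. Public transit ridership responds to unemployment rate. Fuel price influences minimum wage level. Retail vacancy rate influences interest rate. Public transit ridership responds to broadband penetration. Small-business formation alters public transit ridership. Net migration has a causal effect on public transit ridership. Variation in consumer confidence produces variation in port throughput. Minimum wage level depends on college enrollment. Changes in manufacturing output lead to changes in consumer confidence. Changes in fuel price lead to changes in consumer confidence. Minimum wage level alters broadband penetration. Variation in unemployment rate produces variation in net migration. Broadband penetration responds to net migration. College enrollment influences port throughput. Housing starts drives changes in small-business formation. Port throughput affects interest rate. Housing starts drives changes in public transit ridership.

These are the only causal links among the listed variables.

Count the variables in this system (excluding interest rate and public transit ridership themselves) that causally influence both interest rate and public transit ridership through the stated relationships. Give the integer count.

2

The common causes are: college enrollment (to interest rate via college enrollment → port throughput → interest rate; to public transit ridership via college enrollment → minimum wage level → broadband penetration → public transit ridership); fuel price (to interest rate via fuel price → consumer confidence → port throughput → interest rate; to public transit ridership via fuel price → housing starts → public transit ridership).
Every other variable lacks a causal path to at least one of interest rate and public transit ridership.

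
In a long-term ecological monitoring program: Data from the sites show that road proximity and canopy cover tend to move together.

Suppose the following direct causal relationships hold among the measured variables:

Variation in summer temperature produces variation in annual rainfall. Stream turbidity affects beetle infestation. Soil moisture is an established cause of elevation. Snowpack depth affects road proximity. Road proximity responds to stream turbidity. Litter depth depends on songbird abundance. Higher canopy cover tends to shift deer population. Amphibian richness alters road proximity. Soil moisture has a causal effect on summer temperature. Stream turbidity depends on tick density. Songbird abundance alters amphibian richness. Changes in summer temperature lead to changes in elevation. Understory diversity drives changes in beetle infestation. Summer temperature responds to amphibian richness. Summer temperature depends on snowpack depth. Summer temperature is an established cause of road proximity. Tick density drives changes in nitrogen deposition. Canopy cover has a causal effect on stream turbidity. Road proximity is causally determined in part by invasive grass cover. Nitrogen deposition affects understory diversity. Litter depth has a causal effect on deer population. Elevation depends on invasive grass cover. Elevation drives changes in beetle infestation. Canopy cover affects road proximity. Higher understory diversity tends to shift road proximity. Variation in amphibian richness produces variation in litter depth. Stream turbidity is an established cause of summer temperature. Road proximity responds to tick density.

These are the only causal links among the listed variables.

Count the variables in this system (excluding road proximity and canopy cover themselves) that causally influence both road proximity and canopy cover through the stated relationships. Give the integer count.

No listed variable has a causal path to both road proximity and canopy cover, so there are no common causes.

0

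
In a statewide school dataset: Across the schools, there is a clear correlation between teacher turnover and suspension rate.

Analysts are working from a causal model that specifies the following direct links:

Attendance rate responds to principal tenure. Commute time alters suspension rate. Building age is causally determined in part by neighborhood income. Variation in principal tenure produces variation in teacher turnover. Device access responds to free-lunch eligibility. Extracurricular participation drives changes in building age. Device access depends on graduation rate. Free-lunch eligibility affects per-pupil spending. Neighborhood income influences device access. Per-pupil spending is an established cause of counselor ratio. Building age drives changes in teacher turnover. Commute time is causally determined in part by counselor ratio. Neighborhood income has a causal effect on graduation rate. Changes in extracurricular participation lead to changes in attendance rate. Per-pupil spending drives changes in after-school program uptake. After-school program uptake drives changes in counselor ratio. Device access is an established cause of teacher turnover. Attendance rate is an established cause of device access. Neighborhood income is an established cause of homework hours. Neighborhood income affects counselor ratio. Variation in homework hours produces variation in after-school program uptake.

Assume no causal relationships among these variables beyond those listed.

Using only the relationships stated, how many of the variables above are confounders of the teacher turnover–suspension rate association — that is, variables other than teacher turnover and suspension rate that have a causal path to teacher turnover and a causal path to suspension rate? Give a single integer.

The common causes are: free-lunch eligibility (to teacher turnover via free-lunch eligibility → device access → teacher turnover; to suspension rate via free-lunch eligibility → per-pupil spending → counselor ratio → commute time → suspension rate); neighborhood income (to teacher turnover via neighborhood income → building age → teacher turnover; to suspension rate via neighborhood income → counselor ratio → commute time → suspension rate).
Every other variable lacks a causal path to at least one of teacher turnover and suspension rate.

2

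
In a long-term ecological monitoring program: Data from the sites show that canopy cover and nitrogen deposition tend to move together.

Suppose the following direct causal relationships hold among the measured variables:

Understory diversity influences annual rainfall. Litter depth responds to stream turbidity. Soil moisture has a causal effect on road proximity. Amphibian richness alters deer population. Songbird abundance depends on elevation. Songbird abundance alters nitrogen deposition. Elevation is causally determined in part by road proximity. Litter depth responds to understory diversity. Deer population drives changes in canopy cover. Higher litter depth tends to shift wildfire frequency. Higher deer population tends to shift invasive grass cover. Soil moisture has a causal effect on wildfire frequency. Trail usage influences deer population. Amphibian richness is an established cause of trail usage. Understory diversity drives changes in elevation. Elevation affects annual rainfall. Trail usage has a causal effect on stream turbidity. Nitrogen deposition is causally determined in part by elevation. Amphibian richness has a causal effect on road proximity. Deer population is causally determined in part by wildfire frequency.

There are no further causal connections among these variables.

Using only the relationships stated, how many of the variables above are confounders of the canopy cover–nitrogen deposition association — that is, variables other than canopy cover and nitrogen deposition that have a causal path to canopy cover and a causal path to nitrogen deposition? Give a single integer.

3

The common causes are: amphibian richness (to canopy cover via amphibian richness → deer population → canopy cover; to nitrogen deposition via amphibian richness → road proximity → elevation → nitrogen deposition); soil moisture (to canopy cover via soil moisture → wildfire frequency → deer population → canopy cover; to nitrogen deposition via soil moisture → road proximity → elevation → nitrogen deposition); understory diversity (to canopy cover via understory diversity → litter depth → wildfire frequency → deer population → canopy cover; to nitrogen deposition via understory diversity → elevation → nitrogen deposition).
Every other variable lacks a causal path to at least one of canopy cover and nitrogen deposition.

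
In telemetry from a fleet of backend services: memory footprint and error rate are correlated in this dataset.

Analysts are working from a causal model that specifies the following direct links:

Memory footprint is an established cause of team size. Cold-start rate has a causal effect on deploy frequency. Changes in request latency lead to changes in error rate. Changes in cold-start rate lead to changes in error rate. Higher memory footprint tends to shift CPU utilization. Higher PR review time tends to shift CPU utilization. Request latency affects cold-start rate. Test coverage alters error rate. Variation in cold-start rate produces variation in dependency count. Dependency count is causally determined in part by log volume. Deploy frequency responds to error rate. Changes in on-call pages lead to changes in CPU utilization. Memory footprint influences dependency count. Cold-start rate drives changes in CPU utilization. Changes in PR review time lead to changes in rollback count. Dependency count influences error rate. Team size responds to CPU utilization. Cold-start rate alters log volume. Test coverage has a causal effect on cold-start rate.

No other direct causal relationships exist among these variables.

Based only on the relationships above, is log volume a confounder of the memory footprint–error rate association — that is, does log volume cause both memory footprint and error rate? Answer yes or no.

no

Log volume has no stated causal path to memory footprint. A confounder must cause both variables, so log volume does not qualify.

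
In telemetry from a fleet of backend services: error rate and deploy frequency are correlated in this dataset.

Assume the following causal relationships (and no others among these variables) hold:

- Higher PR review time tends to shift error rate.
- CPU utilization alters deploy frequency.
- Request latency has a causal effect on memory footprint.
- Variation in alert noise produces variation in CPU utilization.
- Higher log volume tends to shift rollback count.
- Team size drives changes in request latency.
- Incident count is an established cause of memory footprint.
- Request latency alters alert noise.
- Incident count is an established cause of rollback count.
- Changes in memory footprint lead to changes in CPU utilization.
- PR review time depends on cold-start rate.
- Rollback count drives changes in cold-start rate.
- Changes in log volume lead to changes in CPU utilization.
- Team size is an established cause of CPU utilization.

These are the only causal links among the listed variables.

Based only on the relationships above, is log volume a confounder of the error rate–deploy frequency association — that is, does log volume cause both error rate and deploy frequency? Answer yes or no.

Log volume has a causal path to error rate (log volume → rollback count → cold-start rate → PR review time → error rate) and to deploy frequency (log volume → CPU utilization → deploy frequency), so it is a common cause of both — a confounder.

yes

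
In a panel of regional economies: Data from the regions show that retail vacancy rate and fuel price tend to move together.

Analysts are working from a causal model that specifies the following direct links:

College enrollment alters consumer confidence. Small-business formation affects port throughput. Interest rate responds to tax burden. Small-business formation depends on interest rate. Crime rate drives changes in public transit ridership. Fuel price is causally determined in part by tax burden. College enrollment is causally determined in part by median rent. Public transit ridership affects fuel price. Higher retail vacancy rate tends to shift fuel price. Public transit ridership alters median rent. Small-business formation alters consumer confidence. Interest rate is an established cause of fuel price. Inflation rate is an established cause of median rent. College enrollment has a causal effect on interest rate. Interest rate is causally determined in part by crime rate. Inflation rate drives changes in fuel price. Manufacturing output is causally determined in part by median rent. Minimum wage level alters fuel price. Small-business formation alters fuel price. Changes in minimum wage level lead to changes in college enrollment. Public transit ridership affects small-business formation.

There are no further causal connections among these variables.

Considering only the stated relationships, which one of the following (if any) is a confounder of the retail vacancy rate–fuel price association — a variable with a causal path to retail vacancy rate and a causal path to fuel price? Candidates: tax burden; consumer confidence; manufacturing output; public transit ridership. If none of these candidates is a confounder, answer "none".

None of the listed candidates has causal paths to both retail vacancy rate and fuel price in the stated relationships, so none is a common cause.

none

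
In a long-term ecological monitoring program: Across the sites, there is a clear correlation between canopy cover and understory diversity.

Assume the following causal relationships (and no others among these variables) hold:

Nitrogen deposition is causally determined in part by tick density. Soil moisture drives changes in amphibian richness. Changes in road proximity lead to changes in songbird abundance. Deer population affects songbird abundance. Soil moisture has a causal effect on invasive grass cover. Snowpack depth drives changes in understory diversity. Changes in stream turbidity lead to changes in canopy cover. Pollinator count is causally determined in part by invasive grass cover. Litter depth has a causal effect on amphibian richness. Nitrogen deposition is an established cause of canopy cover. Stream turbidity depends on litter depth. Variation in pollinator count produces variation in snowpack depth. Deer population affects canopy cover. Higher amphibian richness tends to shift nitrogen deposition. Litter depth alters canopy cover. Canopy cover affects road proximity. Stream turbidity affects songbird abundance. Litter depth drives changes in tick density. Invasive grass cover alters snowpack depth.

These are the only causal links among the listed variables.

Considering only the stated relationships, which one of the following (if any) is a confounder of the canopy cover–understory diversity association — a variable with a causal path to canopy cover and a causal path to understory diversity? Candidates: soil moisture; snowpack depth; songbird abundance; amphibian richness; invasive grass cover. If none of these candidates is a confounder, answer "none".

soil moisture

Soil moisture causes canopy cover (soil moisture → amphibian richness → nitrogen deposition → canopy cover) and also causes understory diversity (soil moisture → invasive grass cover → snowpack depth → understory diversity); it is a common cause of both.
Each of the other candidates lacks a causal path to at least one of canopy cover and understory diversity, so they do not confound the relationship.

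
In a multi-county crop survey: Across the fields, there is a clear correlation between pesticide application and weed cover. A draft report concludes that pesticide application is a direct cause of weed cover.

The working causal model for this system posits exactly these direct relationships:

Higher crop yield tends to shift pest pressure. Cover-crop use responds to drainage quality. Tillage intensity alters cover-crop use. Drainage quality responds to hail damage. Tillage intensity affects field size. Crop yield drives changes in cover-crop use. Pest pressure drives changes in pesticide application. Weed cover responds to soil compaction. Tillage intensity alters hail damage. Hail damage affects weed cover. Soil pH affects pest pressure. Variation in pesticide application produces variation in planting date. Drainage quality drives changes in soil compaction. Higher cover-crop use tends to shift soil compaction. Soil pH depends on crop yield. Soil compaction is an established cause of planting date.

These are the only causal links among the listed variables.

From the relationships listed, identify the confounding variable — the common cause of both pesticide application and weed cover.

crop yield

Crop yield has a causal path to pesticide application (crop yield → pest pressure → pesticide application) and a separate causal path to weed cover (crop yield → cover-crop use → soil compaction → weed cover), so it is a common cause of both.
No stated relationship gives pesticide application a causal route to weed cover, so the correlation is explained by the shared upstream cause rather than a direct effect.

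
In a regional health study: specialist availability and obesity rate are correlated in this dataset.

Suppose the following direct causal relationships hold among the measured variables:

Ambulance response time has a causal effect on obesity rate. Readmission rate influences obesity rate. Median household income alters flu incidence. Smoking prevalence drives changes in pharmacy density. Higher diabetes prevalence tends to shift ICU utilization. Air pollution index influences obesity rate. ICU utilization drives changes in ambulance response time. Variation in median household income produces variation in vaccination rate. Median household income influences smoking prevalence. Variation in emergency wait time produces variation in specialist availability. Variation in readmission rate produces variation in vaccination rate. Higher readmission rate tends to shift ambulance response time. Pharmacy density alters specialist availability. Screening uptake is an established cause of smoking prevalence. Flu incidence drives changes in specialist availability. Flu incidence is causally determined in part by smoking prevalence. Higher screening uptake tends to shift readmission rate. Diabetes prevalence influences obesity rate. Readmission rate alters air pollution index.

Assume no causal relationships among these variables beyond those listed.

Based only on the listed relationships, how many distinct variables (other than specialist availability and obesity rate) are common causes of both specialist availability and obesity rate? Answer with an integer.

The common causes are: screening uptake (to specialist availability via screening uptake → smoking prevalence → pharmacy density → specialist availability; to obesity rate via screening uptake → readmission rate → obesity rate).
Every other variable lacks a causal path to at least one of specialist availability and obesity rate.

1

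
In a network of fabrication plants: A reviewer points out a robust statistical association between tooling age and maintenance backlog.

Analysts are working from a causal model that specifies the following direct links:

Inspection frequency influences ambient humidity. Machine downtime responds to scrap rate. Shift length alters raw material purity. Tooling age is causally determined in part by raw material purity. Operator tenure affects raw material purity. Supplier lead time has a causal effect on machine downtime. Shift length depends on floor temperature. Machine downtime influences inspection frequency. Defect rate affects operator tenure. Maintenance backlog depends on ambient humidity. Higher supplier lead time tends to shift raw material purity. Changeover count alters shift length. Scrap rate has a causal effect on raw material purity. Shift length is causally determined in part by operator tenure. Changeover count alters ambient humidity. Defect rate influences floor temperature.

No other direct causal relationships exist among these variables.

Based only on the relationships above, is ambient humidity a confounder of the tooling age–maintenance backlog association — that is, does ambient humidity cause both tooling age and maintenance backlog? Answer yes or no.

Ambient humidity has no stated causal path to tooling age. A confounder must cause both variables, so ambient humidity does not qualify.

no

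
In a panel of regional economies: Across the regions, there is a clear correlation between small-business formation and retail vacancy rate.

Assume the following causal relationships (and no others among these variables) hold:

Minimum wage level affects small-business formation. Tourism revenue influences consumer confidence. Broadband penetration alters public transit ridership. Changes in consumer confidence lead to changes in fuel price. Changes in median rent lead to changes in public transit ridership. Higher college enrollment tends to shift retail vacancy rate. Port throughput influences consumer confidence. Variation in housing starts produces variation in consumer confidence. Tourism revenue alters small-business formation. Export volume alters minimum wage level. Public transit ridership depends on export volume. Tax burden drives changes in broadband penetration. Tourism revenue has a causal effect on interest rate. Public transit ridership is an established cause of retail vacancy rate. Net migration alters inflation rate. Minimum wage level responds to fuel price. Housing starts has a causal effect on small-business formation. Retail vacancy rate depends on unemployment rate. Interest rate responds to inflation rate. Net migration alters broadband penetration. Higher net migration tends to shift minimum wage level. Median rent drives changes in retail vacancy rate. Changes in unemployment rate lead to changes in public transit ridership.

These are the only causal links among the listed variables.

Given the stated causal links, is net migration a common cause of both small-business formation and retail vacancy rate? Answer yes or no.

yes

Net migration has a causal path to small-business formation (net migration → minimum wage level → small-business formation) and to retail vacancy rate (net migration → broadband penetration → public transit ridership → retail vacancy rate), so it is a common cause of both — a confounder.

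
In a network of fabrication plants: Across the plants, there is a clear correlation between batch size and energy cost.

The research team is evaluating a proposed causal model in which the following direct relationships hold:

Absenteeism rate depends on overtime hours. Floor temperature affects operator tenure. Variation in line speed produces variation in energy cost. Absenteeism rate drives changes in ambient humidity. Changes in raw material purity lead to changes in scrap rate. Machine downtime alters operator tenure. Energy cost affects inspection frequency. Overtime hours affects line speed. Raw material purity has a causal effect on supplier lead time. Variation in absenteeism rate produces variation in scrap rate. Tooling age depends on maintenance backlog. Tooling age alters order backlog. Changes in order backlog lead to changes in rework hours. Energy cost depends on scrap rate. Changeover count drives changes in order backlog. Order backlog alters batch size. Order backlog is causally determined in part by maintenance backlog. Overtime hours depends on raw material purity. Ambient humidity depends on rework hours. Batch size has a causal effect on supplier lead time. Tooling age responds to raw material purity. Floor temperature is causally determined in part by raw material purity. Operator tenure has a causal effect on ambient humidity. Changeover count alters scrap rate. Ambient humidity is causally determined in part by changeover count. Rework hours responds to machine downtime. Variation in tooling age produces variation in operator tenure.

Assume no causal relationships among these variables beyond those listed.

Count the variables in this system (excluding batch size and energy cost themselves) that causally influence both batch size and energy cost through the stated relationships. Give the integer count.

The common causes are: changeover count (to batch size via changeover count → order backlog → batch size; to energy cost via changeover count → scrap rate → energy cost); raw material purity (to batch size via raw material purity → tooling age → order backlog → batch size; to energy cost via raw material purity → scrap rate → energy cost).
Every other variable lacks a causal path to at least one of batch size and energy cost.

2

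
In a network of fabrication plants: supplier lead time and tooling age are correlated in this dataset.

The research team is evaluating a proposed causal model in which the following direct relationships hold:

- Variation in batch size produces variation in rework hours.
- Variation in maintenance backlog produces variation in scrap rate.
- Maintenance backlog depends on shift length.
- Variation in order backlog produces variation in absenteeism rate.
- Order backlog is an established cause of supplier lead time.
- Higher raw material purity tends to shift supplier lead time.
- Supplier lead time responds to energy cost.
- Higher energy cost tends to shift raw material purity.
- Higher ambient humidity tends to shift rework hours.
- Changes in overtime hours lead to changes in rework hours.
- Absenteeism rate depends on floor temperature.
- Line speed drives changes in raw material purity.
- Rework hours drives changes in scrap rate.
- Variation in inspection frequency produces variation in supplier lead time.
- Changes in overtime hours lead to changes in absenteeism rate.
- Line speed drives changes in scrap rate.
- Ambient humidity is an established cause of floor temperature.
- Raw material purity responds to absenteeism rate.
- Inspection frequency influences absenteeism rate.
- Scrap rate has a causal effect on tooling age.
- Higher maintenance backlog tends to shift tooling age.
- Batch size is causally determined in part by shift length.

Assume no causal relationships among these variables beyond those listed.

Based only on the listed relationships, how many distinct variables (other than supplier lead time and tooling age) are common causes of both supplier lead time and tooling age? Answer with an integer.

3

The common causes are: ambient humidity (to supplier lead time via ambient humidity → floor temperature → absenteeism rate → raw material purity → supplier lead time; to tooling age via ambient humidity → rework hours → scrap rate → tooling age); line speed (to supplier lead time via line speed → raw material purity → supplier lead time; to tooling age via line speed → scrap rate → tooling age); overtime hours (to supplier lead time via overtime hours → absenteeism rate → raw material purity → supplier lead time; to tooling age via overtime hours → rework hours → scrap rate → tooling age).
Every other variable lacks a causal path to at least one of supplier lead time and tooling age.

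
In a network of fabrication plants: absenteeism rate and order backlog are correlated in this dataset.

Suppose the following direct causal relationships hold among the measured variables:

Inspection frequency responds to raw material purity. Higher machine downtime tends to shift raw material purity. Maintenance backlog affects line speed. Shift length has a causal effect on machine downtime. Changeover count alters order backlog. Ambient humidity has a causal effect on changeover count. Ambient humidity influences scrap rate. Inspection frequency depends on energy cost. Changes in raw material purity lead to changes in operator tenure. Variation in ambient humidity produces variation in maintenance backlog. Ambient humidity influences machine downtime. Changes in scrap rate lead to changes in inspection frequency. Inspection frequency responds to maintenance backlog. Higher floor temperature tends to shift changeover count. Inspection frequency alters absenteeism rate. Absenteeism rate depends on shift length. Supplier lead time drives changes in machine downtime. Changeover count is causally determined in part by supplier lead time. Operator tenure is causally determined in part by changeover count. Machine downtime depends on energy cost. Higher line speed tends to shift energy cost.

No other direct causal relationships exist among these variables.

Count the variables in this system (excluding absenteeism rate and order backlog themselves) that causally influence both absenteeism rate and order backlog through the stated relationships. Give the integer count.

The common causes are: ambient humidity (to absenteeism rate via ambient humidity → maintenance backlog → inspection frequency → absenteeism rate; to order backlog via ambient humidity → changeover count → order backlog); supplier lead time (to absenteeism rate via supplier lead time → machine downtime → raw material purity → inspection frequency → absenteeism rate; to order backlog via supplier lead time → changeover count → order backlog).
Every other variable lacks a causal path to at least one of absenteeism rate and order backlog.

2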